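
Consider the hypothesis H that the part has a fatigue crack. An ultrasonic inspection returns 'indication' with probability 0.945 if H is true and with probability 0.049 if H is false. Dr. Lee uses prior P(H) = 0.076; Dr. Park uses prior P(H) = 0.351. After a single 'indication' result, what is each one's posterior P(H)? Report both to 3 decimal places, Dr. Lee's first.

Dr. Lee: 0.613; Dr. Park: 0.913

The likelihood ratio for an 'indication' result is 0.945/0.049 = 19.286.
Dr. Lee: prior odds 0.076/0.924 = 0.082251; posterior odds 1.5863; posterior probability 0.613.
Dr. Park: prior odds 0.351/0.649 = 0.54083; posterior odds 10.430; posterior probability 0.913.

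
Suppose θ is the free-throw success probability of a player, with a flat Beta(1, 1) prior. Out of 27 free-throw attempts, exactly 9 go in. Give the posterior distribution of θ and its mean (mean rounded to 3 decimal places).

Posterior: Beta(10, 19); mean ≈ 0.345

The binomial likelihood is conjugate to the Beta prior: with 9 successes and 18 failures, the posterior is Beta(1+9, 1+18) = Beta(10, 19).
E[θ | data] = 10/(10+19) = 0.345.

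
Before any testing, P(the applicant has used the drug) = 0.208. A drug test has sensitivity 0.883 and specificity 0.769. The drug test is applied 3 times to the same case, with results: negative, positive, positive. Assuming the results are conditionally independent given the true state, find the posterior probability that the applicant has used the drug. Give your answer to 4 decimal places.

Let H be the event that the applicant has used the drug; start with P(H) = 0.208. P('positive'|H) = 0.883, P('positive'|¬H) = 0.231.
Update on result 1 ('negative'): P(H) ← 0.117·0.2080 / (0.117·0.2080 + 0.769·0.7920) = 0.024336/0.63338 = 0.0384.
Update on result 2 ('positive'): P(H) ← 0.883·0.0384 / (0.883·0.0384 + 0.231·0.9616) = 0.033927/0.25605 = 0.1325.
Update on result 3 ('positive'): P(H) ← 0.883·0.1325 / (0.883·0.1325 + 0.231·0.8675) = 0.11700/0.31739 = 0.3686.

Posterior P(H) ≈ 0.3686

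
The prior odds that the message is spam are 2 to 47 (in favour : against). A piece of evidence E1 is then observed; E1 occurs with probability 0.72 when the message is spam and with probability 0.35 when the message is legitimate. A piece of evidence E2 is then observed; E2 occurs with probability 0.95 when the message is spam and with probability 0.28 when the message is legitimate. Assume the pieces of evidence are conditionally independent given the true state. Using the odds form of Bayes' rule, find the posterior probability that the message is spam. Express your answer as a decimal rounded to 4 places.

Posterior probability ≈ 0.2290

Prior odds = 2/47 = 0.042553. In log-odds, ln(0.042553) = -3.1570.
Add log likelihood ratios: ln(2.0571) + ln(3.3929) = 1.9430.
Posterior log-odds = -1.2140, so posterior odds = exp(-1.2140) = 0.29700. Converting, P(H|E) = 0.29700/1.2970 = 0.2290.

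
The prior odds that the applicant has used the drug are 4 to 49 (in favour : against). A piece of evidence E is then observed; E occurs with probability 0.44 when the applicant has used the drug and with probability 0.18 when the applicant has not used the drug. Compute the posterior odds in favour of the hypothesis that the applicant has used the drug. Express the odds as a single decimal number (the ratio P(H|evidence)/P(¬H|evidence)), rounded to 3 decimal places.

Posterior odds ≈ 0.200

Prior odds = 4/49 = 0.081633.
Likelihood ratio for E = 0.44/0.18 = 2.4444.
Posterior odds = prior odds × LR = 0.19955.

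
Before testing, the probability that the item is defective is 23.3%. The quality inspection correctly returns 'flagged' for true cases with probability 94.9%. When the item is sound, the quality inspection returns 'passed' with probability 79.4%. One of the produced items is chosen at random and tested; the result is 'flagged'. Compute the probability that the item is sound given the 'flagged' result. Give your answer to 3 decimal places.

Write H for 'the item is defective'. Prior odds H:¬H = 0.233/0.767 = 0.30378. For the 'flagged' outcome, the likelihood ratio is 0.949/0.206 = 4.6068.
Posterior odds = 0.30378 × 4.6068 = 1.3995, so P(H|E) = 1.3995/(1+1.3995) = 0.583. Then P(¬H|E) = 1 − 0.583 = 0.417.

P(¬H | E) ≈ 0.417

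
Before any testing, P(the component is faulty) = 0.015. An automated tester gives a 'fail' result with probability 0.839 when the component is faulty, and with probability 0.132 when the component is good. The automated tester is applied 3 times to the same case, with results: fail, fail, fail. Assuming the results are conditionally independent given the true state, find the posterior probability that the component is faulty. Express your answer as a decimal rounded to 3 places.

With H the event that the component is faulty, the joint likelihood of the observed sequence is P(data|H) = 0.839·0.839·0.839 = 0.59059 and P(data|¬H) = 0.132·0.132·0.132 = 0.0023000.
Bayes: P(H|data) = 0.015·0.59059 / (0.015·0.59059 + 0.985·0.0023000) = 0.0088588/0.011124 = 0.7963.

Posterior P(H) ≈ 0.796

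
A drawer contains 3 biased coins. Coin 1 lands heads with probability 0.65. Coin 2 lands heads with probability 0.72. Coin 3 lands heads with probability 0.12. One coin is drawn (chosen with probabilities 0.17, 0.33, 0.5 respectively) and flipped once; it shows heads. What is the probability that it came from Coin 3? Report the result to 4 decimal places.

Posterior probability ≈ 0.1470

Tabulate prior·likelihood by source: [1] prior 0.17, lik 0.65, product 0.1105; [2] prior 0.33, lik 0.72, product 0.2376; [3] prior 0.5, lik 0.12, product 0.06000.
Normalizing constant = 0.40810; the posterior for Coin 3 is its product over the sum, 0.06000/0.40810 = 0.1470.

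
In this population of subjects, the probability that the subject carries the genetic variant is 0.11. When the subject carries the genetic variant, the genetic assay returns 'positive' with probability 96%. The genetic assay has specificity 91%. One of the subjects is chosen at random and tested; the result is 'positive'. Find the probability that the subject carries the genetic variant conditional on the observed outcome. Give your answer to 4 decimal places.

P(H | E) ≈ 0.5687

Let H be the event that the subject carries the genetic variant. P(H) = 0.11, so P(¬H) = 0.89. With E the 'positive' result, P(E|H) = 0.96 and P(E|¬H) = 0.09.
P(E) = 0.96·0.11 + 0.09·0.89 = 0.10560 + 0.080100 = 0.18570.
By Bayes' theorem, P(H|E) = 0.10560 / 0.18570 = 0.5687.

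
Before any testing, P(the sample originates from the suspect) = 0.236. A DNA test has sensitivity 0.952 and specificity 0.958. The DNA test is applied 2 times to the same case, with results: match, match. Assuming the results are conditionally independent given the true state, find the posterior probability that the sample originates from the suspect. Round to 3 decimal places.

Posterior P(H) ≈ 0.994

Let H be the event that the sample originates from the suspect; start with P(H) = 0.236. P('match'|H) = 0.952, P('match'|¬H) = 0.042.
Update on result 1 ('match'): P(H) ← 0.952·0.2360 / (0.952·0.2360 + 0.042·0.7640) = 0.22467/0.25676 = 0.8750.
Update on result 2 ('match'): P(H) ← 0.952·0.8750 / (0.952·0.8750 + 0.042·0.1250) = 0.83303/0.83827 = 0.9937.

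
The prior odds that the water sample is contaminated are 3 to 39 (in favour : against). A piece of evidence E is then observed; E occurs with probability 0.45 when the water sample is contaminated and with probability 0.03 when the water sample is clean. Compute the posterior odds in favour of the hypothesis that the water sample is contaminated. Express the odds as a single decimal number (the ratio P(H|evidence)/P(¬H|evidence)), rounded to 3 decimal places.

Prior odds = 3/39 = 0.076923.
Likelihood ratio for E = 0.45/0.03 = 15.000.
Posterior odds = prior odds × LR = 1.1538.

Posterior odds ≈ 1.154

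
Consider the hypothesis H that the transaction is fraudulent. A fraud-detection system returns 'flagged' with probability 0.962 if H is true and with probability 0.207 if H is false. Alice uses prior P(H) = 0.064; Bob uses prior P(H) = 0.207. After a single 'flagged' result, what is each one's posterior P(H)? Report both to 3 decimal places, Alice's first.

Alice: 0.241; Bob: 0.548

P('+'|H) = 0.962, P('+'|¬H) = 0.207.
Alice: numerator 0.962·0.064 = 0.061568; evidence = 0.061568+0.207·0.936 = 0.25532; posterior = 0.241.
Bob: numerator 0.962·0.207 = 0.19913; evidence = 0.19913+0.207·0.793 = 0.36328; posterior = 0.548.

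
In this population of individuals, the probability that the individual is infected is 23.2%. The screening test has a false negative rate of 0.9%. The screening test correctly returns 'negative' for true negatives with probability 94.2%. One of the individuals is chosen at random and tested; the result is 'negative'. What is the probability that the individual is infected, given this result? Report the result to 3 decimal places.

Let H be the event that the individual is infected. P(H) = 0.232, so P(¬H) = 0.768. With E the 'negative' result, P(E|H) = 0.009 and P(E|¬H) = 0.942.
P(E) = 0.009·0.232 + 0.942·0.768 = 0.0020880 + 0.72346 = 0.72554.
By Bayes' theorem, P(H|E) = 0.0020880 / 0.72554 = 0.003.

P(H | E) ≈ 0.003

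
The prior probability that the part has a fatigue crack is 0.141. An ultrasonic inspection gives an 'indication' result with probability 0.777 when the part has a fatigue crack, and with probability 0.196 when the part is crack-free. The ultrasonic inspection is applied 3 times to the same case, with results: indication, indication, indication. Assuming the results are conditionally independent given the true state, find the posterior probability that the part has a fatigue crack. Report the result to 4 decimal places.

With H the event that the part has a fatigue crack, the joint likelihood of the observed sequence is P(data|H) = 0.777·0.777·0.777 = 0.46910 and P(data|¬H) = 0.196·0.196·0.196 = 0.0075295.
Bayes: P(H|data) = 0.141·0.46910 / (0.141·0.46910 + 0.859·0.0075295) = 0.066143/0.072611 = 0.9109.

Posterior P(H) ≈ 0.9109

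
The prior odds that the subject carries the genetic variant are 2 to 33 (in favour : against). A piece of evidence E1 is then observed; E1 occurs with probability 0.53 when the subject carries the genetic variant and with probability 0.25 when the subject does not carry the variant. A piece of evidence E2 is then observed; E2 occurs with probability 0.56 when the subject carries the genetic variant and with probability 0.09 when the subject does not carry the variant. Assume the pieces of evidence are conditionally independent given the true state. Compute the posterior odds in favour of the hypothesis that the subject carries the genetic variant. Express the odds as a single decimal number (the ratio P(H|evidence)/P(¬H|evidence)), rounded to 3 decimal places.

Prior odds = 2/33 = 0.060606.
Likelihood ratio for E1 = 0.53/0.25 = 2.1200.
Likelihood ratio for E2 = 0.56/0.09 = 6.2222.
Posterior odds = prior odds × LR₁ × LR₂ = 0.79946.

Posterior odds ≈ 0.799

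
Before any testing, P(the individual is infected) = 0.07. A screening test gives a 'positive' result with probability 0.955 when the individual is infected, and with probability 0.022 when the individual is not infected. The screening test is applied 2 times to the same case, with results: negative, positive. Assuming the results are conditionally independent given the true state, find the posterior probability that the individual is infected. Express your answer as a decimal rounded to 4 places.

Let H be the event that the individual is infected; start with P(H) = 0.07. P('positive'|H) = 0.955, P('positive'|¬H) = 0.022.
Update on result 1 ('negative'): P(H) ← 0.045·0.0700 / (0.045·0.0700 + 0.978·0.9300) = 0.0031500/0.91269 = 0.0035.
Update on result 2 ('positive'): P(H) ← 0.955·0.0035 / (0.955·0.0035 + 0.022·0.9965) = 0.0032960/0.025220 = 0.1307.

Posterior P(H) ≈ 0.1307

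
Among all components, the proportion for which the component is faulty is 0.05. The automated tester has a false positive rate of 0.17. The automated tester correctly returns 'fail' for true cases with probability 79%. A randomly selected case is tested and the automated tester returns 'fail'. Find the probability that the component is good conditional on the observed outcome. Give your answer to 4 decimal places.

Let H be the event that the component is faulty. P(H) = 0.05, so P(¬H) = 0.95. With E the 'fail' result, P(E|H) = 0.79 and P(E|¬H) = 0.17.
P(E) = 0.79·0.05 + 0.17·0.95 = 0.039500 + 0.16150 = 0.20100.
By Bayes' theorem, P(H|E) = 0.039500 / 0.20100 = 0.1965. Hence P(¬H|E) = 1 − 0.1965 = 0.8035.

P(¬H | E) ≈ 0.8035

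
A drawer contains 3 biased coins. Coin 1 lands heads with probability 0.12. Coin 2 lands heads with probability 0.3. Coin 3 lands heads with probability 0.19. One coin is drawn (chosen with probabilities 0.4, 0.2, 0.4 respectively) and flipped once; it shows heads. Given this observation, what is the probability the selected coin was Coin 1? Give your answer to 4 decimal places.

P(heads|C1) = 0.12; P(heads|C2) = 0.3; P(heads|C3) = 0.19.
Prior × likelihood for each source: 0.4·0.12=0.04800, 0.2·0.3=0.06000, 0.4·0.19=0.07600. Summing gives P(heads) = 0.18400.
P(Coin 1 | heads) = 0.04800 / 0.18400 = 0.2609.

Posterior probability ≈ 0.2609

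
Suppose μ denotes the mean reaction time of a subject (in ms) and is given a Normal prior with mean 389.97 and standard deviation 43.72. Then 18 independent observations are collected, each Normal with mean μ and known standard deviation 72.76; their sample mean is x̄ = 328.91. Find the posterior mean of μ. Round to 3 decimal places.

Posterior mean ≈ 337.052

With known σ, the Normal prior is conjugate. Weight on the data is w = (n/σ²)/(n/σ² + 1/τ₀²) = 0.00340006/(0.00340006+0.00052317) = 0.86665.
Posterior mean = w·x̄ + (1−w)·μ₀ = 0.86665·328.91 + 0.13335·389.97 = 337.052.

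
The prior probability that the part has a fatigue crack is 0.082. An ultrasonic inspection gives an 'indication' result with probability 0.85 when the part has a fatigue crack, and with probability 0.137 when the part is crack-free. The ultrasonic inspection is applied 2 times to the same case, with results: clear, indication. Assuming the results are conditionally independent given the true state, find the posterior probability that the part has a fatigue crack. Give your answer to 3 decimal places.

Let H be the event that the part has a fatigue crack; start with P(H) = 0.082. P('indication'|H) = 0.85, P('indication'|¬H) = 0.137.
Update on result 1 ('clear'): P(H) ← 0.15·0.0820 / (0.15·0.0820 + 0.863·0.9180) = 0.012300/0.80453 = 0.0153.
Update on result 2 ('indication'): P(H) ← 0.85·0.0153 / (0.85·0.0153 + 0.137·0.9847) = 0.012995/0.14790 = 0.0879.

Posterior P(H) ≈ 0.088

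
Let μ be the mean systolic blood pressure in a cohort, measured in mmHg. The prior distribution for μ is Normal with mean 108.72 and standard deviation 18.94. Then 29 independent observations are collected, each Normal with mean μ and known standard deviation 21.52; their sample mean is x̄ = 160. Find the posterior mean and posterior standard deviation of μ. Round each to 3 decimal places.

Posterior mean ≈ 157.814; posterior SD ≈ 3.910

With known σ, the Normal prior is conjugate. Weight on the data is w = (n/σ²)/(n/σ² + 1/τ₀²) = 0.0626201/(0.0626201+0.00278766) = 0.95738.
Posterior mean = w·x̄ + (1−w)·μ₀ = 0.95738·160 + 0.042620·108.72 = 157.814. Posterior variance = 1/(0.0626201+0.00278766) = 15.2887, so SD = 3.910.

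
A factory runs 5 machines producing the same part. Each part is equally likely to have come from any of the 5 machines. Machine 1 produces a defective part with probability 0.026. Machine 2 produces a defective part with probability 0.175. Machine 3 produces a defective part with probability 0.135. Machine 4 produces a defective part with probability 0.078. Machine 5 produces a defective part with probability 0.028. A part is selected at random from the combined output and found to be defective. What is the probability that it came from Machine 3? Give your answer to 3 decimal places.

Posterior probability ≈ 0.305

P(defective|M1) = 0.026; P(defective|M2) = 0.175; P(defective|M3) = 0.135; P(defective|M4) = 0.078; P(defective|M5) = 0.028.
Prior × likelihood for each source: 0.2·0.026=0.005200, 0.2·0.175=0.03500, 0.2·0.135=0.02700, 0.2·0.078=0.01560, 0.2·0.028=0.005600. Summing gives P(defective) = 0.088400.
P(Machine 3 | defective) = 0.02700 / 0.088400 = 0.305.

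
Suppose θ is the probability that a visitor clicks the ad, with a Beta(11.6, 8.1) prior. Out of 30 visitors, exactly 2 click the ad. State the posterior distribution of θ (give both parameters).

Posterior: Beta(13.6, 36.1)

Observing 2 successes and 28 failures updates Beta(11.6, 8.1) by adding the success and failure counts to the two shape parameters: α = 11.6+2 = 13.6, β = 8.1+28 = 36.1.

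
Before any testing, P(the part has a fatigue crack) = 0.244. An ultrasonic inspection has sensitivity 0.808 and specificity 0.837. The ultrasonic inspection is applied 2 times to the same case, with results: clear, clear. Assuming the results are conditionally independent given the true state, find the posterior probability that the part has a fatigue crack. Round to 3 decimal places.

Posterior P(H) ≈ 0.017

Let H be the event that the part has a fatigue crack; start with P(H) = 0.244. P('indication'|H) = 0.808, P('indication'|¬H) = 0.163.
Update on result 1 ('clear'): P(H) ← 0.192·0.2440 / (0.192·0.2440 + 0.837·0.7560) = 0.046848/0.67962 = 0.0689.
Update on result 2 ('clear'): P(H) ← 0.192·0.0689 / (0.192·0.0689 + 0.837·0.9311) = 0.013235/0.79254 = 0.0167.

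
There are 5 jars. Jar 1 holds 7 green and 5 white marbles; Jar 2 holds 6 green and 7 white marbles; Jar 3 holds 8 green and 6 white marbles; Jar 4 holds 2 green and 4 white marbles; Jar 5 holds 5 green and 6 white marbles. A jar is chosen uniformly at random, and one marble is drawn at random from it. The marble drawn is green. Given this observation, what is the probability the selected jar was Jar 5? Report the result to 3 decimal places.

Posterior probability ≈ 0.189

Tabulate prior·likelihood by source: [1] prior 0.2, lik 0.5833, product 0.1167; [2] prior 0.2, lik 0.4615, product 0.09231; [3] prior 0.2, lik 0.5714, product 0.1143; [4] prior 0.2, lik 0.3333, product 0.06667; [5] prior 0.2, lik 0.4545, product 0.09091.
Normalizing constant = 0.48084; the posterior for Jar 5 is its product over the sum, 0.09091/0.48084 = 0.189.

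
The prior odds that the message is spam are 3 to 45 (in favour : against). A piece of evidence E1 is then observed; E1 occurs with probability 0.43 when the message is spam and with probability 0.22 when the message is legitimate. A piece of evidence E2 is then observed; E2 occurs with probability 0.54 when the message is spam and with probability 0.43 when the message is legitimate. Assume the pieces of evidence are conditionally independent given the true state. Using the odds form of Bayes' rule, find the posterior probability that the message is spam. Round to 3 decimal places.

Prior odds = 3/45 = 0.066667. In log-odds, ln(0.066667) = -2.7081.
Add log likelihood ratios: ln(1.9545) + ln(1.2558) = 0.89794.
Posterior log-odds = -1.8101, so posterior odds = exp(-1.8101) = 0.16364. Converting, P(H|E) = 0.16364/1.1636 = 0.141.

Posterior probability ≈ 0.141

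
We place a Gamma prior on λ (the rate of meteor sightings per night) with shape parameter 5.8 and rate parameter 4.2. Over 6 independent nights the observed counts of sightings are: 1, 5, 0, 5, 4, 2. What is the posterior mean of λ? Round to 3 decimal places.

The Poisson likelihood adds the total count to the shape and the number of exposure periods to the rate. Here ∑xᵢ = 17 and n = 6, so shape 5.8→22.8 and rate 4.2→10.2.
Posterior mean = shape/rate = 22.8/10.2 = 2.235.

Posterior mean ≈ 2.235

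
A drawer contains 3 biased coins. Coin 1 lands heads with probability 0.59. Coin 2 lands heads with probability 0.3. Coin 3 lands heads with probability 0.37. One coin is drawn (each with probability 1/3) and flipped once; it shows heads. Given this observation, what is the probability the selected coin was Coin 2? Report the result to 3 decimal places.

Posterior probability ≈ 0.238

P(heads|C1) = 0.59; P(heads|C2) = 0.3; P(heads|C3) = 0.37.
Prior × likelihood for each source: 0.333333·0.59=0.1967, 0.333333·0.3=0.1000, 0.333333·0.37=0.1233. Summing gives P(heads) = 0.42000.
P(Coin 2 | heads) = 0.1000 / 0.42000 = 0.238.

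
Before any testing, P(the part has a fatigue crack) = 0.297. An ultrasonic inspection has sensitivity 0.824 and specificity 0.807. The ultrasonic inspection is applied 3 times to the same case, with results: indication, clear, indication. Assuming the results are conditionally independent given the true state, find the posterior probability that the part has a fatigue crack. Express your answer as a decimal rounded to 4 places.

With H the event that the part has a fatigue crack, the joint likelihood of the observed sequence is P(data|H) = 0.824·0.176·0.824 = 0.11950 and P(data|¬H) = 0.193·0.807·0.193 = 0.030060.
Bayes: P(H|data) = 0.297·0.11950 / (0.297·0.11950 + 0.703·0.030060) = 0.035491/0.056624 = 0.6268.

Posterior P(H) ≈ 0.6268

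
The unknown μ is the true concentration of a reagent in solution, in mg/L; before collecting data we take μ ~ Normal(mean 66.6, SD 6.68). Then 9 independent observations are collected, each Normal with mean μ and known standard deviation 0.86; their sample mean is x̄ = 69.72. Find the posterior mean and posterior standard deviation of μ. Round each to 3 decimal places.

Prior precision 1/τ₀² = 1/6.68² = 0.0224103; data precision n/σ² = 9/0.86² = 12.1687.
Posterior precision = 0.0224103 + 12.1687 = 12.1912, giving posterior SD = 1/√12.1912 = 0.286.
Posterior mean = (0.0224103·66.6 + 12.1687·69.72) / 12.1912 = 69.714.

Posterior mean ≈ 69.714; posterior SD ≈ 0.286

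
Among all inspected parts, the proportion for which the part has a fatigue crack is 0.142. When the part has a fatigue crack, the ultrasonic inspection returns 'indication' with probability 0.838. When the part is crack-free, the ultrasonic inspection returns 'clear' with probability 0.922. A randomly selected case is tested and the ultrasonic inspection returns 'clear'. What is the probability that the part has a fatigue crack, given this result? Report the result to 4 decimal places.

P(H | E) ≈ 0.0283

Let H be the event that the part has a fatigue crack. P(H) = 0.142, so P(¬H) = 0.858. With E the 'clear' result, P(E|H) = 0.162 and P(E|¬H) = 0.922.
P(E) = 0.162·0.142 + 0.922·0.858 = 0.023004 + 0.79108 = 0.81408.
By Bayes' theorem, P(H|E) = 0.023004 / 0.81408 = 0.0283.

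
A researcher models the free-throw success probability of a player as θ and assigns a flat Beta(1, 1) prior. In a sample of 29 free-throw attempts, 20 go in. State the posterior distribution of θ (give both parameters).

The binomial likelihood is conjugate to the Beta prior: with 20 successes and 9 failures, the posterior is Beta(1+20, 1+9) = Beta(21, 10).

Posterior: Beta(21, 10)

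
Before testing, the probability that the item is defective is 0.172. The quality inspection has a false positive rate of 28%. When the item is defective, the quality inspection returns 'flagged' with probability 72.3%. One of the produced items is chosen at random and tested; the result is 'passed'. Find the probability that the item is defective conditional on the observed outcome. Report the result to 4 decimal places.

Let H be the event that the item is defective. P(H) = 0.172, so P(¬H) = 0.828. With E the 'passed' result, P(E|H) = 0.277 and P(E|¬H) = 0.72.
P(E) = 0.277·0.172 + 0.72·0.828 = 0.047644 + 0.59616 = 0.64380.
By Bayes' theorem, P(H|E) = 0.047644 / 0.64380 = 0.0740.

P(H | E) ≈ 0.0740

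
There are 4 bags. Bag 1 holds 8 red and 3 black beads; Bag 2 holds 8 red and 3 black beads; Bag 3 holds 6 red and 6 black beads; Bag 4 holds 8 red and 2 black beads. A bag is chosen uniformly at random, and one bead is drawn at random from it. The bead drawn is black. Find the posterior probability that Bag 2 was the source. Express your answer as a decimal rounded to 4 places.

P(black|Bag 1) = 0.2727; P(black|Bag 2) = 0.2727; P(black|Bag 3) = 0.5; P(black|Bag 4) = 0.2.
Prior × likelihood for each source: 0.25·0.2727=0.06818, 0.25·0.2727=0.06818, 0.25·0.5=0.1250, 0.25·0.2=0.05000. Summing gives P(black) = 0.31136.
P(Bag 2 | black) = 0.06818 / 0.31136 = 0.2190.

Posterior probability ≈ 0.2190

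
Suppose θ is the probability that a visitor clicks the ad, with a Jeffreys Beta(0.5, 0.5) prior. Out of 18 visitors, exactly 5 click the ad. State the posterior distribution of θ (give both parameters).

Posterior: Beta(5.5, 13.5)

Observing 5 successes and 13 failures updates Beta(0.5, 0.5) by adding the success and failure counts to the two shape parameters: α = 0.5+5 = 5.5, β = 0.5+13 = 13.5.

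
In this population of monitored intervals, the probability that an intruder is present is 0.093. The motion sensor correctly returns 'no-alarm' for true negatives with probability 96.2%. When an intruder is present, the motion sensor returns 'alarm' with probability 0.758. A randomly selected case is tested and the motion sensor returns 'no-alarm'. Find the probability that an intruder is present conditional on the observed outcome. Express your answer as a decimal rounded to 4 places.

Let H be the event that an intruder is present. P(H) = 0.093, so P(¬H) = 0.907. With E the 'no-alarm' result, P(E|H) = 0.242 and P(E|¬H) = 0.962.
P(E) = 0.242·0.093 + 0.962·0.907 = 0.022506 + 0.87253 = 0.89504.
By Bayes' theorem, P(H|E) = 0.022506 / 0.89504 = 0.0251.

P(H | E) ≈ 0.0251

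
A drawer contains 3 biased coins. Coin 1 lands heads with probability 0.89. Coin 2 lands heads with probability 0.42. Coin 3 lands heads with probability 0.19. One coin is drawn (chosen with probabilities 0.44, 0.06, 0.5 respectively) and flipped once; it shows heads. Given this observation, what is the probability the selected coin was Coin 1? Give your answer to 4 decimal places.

P(heads|C1) = 0.89; P(heads|C2) = 0.42; P(heads|C3) = 0.19.
Prior × likelihood for each source: 0.44·0.89=0.3916, 0.06·0.42=0.02520, 0.5·0.19=0.09500. Summing gives P(heads) = 0.51180.
P(Coin 1 | heads) = 0.3916 / 0.51180 = 0.7651.

Posterior probability ≈ 0.7651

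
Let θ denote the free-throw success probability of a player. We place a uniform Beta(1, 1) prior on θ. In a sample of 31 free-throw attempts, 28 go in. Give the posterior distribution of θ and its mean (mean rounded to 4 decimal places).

Posterior: Beta(29, 4); mean ≈ 0.8788

The binomial likelihood is conjugate to the Beta prior: with 28 successes and 3 failures, the posterior is Beta(1+28, 1+3) = Beta(29, 4).
E[θ | data] = 29/(29+4) = 0.8788.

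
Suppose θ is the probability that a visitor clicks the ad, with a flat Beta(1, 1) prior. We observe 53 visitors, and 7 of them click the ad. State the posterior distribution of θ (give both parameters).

Observing 7 successes and 46 failures updates Beta(1, 1) by adding the success and failure counts to the two shape parameters: α = 1+7 = 8, β = 1+46 = 47.

Posterior: Beta(8, 47)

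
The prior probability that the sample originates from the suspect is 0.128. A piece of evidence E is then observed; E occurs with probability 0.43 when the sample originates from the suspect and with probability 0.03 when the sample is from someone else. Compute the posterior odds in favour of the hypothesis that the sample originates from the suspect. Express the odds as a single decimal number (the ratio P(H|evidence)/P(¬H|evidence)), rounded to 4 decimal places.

Prior odds = 0.128/(1−0.128) = 0.14679.
Likelihood ratio for E = 0.43/0.03 = 14.333.
Posterior odds = prior odds × LR = 2.1040.

Posterior odds ≈ 2.1040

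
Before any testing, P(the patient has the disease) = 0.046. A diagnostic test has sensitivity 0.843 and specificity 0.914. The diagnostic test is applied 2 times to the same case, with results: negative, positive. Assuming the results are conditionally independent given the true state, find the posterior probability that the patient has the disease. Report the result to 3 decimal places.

Posterior P(H) ≈ 0.075

Let H be the event that the patient has the disease; start with P(H) = 0.046. P('positive'|H) = 0.843, P('positive'|¬H) = 0.086.
Update on result 1 ('negative'): P(H) ← 0.157·0.0460 / (0.157·0.0460 + 0.914·0.9540) = 0.0072220/0.87918 = 0.0082.
Update on result 2 ('positive'): P(H) ← 0.843·0.0082 / (0.843·0.0082 + 0.086·0.9918) = 0.0069248/0.092218 = 0.0751.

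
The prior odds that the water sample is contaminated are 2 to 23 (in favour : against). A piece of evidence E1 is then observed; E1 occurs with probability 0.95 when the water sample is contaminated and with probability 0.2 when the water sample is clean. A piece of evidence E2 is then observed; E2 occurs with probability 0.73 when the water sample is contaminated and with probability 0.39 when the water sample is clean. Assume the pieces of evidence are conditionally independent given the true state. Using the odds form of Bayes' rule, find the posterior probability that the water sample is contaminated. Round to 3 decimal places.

Prior odds = 2/23 = 0.086957.
Likelihood ratio for E1 = 0.95/0.2 = 4.7500.
Likelihood ratio for E2 = 0.73/0.39 = 1.8718.
Posterior odds = prior odds × LR₁ × LR₂ = 0.77313.
Posterior probability = odds/(1+odds) = 0.77313/1.7731 = 0.436.

Posterior probability ≈ 0.436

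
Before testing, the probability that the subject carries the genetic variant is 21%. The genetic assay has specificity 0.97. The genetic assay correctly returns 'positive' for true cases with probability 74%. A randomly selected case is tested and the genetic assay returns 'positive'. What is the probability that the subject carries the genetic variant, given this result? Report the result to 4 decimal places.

Let H be the event that the subject carries the genetic variant. P(H) = 0.21, so P(¬H) = 0.79. With E the 'positive' result, P(E|H) = 0.74 and P(E|¬H) = 0.03.
P(E) = 0.74·0.21 + 0.03·0.79 = 0.15540 + 0.023700 = 0.17910.
By Bayes' theorem, P(H|E) = 0.15540 / 0.17910 = 0.8677.

P(H | E) ≈ 0.8677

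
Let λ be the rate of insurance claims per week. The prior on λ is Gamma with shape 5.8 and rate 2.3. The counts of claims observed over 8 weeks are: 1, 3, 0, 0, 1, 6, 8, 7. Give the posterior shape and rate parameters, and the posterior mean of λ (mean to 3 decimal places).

Posterior: Gamma(shape=31.8, rate=10.3); mean ≈ 3.087

Total count ∑xᵢ = 26 over n = 8 weeks.
Gamma is conjugate to the Poisson likelihood: posterior is Gamma(shape = 5.8+26 = 31.8, rate = 2.3+8 = 10.3).
E[λ | data] = 31.8/10.3 = 3.087.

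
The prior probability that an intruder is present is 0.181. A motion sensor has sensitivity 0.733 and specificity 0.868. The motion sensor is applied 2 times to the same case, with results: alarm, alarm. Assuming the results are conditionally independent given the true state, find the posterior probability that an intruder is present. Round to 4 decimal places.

Posterior P(H) ≈ 0.8720

With H the event that an intruder is present, the joint likelihood of the observed sequence is P(data|H) = 0.733·0.733 = 0.53729 and P(data|¬H) = 0.132·0.132 = 0.017424.
Bayes: P(H|data) = 0.181·0.53729 / (0.181·0.53729 + 0.819·0.017424) = 0.097249/0.11152 = 0.8720.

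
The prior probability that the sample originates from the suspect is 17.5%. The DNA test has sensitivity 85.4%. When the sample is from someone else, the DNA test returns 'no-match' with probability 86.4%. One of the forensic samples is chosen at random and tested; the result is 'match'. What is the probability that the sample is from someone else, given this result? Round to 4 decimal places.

P(¬H | E) ≈ 0.4288

Let H be the event that the sample originates from the suspect. P(H) = 0.175, so P(¬H) = 0.825. With E the 'match' result, P(E|H) = 0.854 and P(E|¬H) = 0.136.
P(E) = 0.854·0.175 + 0.136·0.825 = 0.14945 + 0.11220 = 0.26165.
By Bayes' theorem, P(H|E) = 0.14945 / 0.26165 = 0.5712. Hence P(¬H|E) = 1 − 0.5712 = 0.4288.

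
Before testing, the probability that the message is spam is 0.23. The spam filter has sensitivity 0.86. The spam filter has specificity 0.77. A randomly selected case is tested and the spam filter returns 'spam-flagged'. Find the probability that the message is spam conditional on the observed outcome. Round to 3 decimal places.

Write H for 'the message is spam'. Prior odds H:¬H = 0.23/0.77 = 0.29870. For the 'spam-flagged' outcome, the likelihood ratio is 0.86/0.23 = 3.7391.
Posterior odds = 0.29870 × 3.7391 = 1.1169, so P(H|E) = 1.1169/(1+1.1169) = 0.528.

P(H | E) ≈ 0.528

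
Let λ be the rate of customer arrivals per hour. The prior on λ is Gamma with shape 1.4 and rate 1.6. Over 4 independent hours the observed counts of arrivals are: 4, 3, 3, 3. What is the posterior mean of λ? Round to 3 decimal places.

The Poisson likelihood adds the total count to the shape and the number of exposure periods to the rate. Here ∑xᵢ = 13 and n = 4, so shape 1.4→14.4 and rate 1.6→5.6.
Posterior mean = shape/rate = 14.4/5.6 = 2.571.

Posterior mean ≈ 2.571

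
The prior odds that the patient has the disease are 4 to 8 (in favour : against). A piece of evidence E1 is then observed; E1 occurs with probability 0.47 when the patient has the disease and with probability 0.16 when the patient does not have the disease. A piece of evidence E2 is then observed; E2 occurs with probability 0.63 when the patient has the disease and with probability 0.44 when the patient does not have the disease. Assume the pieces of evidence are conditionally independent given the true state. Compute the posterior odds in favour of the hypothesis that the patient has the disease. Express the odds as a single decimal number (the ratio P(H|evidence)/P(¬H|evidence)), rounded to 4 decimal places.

Prior odds = 4/8 = 0.50000.
Likelihood ratio for E1 = 0.47/0.16 = 2.9375.
Likelihood ratio for E2 = 0.63/0.44 = 1.4318.
Posterior odds = prior odds × LR₁ × LR₂ = 2.1030.

Posterior odds ≈ 2.1030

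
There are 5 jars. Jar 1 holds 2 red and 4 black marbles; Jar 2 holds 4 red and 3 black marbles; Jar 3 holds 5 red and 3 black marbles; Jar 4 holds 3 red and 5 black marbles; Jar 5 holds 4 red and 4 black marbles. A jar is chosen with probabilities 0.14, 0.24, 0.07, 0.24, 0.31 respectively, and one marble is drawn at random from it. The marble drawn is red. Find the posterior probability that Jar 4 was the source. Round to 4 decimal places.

Posterior probability ≈ 0.1905

Tabulate prior·likelihood by source: [1] prior 0.14, lik 0.3333, product 0.04667; [2] prior 0.24, lik 0.5714, product 0.1371; [3] prior 0.07, lik 0.625, product 0.04375; [4] prior 0.24, lik 0.375, product 0.09000; [5] prior 0.31, lik 0.5, product 0.1550.
Normalizing constant = 0.47256; the posterior for Jar 4 is its product over the sum, 0.09000/0.47256 = 0.1905.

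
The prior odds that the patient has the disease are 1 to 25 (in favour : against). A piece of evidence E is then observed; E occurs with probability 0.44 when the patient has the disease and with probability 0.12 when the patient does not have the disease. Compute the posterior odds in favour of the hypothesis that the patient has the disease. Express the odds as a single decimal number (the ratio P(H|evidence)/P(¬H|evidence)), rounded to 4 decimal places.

Posterior odds ≈ 0.1467

Prior odds = 1/25 = 0.040000. In log-odds, ln(0.040000) = -3.2189.
Add log likelihood ratio: ln(3.6667) = 1.2993.
Posterior log-odds = -1.9196, so posterior odds = exp(-1.9196) = 0.14667.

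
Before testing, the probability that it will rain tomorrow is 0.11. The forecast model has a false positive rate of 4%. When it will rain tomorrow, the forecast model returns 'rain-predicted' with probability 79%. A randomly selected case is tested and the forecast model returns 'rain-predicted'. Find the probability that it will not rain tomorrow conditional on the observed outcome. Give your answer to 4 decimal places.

Write H for 'it will rain tomorrow'. Prior odds H:¬H = 0.11/0.89 = 0.12360. For the 'rain-predicted' outcome, the likelihood ratio is 0.79/0.04 = 19.750.
Posterior odds = 0.12360 × 19.750 = 2.4410, so P(H|E) = 2.4410/(1+2.4410) = 0.7094. Then P(¬H|E) = 1 − 0.7094 = 0.2906.

P(¬H | E) ≈ 0.2906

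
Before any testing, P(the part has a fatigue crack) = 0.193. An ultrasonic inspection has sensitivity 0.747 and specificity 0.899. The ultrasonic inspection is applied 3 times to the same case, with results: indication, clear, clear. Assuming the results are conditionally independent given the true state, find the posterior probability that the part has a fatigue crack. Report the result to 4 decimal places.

Posterior P(H) ≈ 0.1229

Let H be the event that the part has a fatigue crack; start with P(H) = 0.193. P('indication'|H) = 0.747, P('indication'|¬H) = 0.101.
Update on result 1 ('indication'): P(H) ← 0.747·0.1930 / (0.747·0.1930 + 0.101·0.8070) = 0.14417/0.22568 = 0.6388.
Update on result 2 ('clear'): P(H) ← 0.253·0.6388 / (0.253·0.6388 + 0.899·0.3612) = 0.16163/0.48631 = 0.3323.
Update on result 3 ('clear'): P(H) ← 0.253·0.3323 / (0.253·0.3323 + 0.899·0.6677) = 0.084084/0.68430 = 0.1229.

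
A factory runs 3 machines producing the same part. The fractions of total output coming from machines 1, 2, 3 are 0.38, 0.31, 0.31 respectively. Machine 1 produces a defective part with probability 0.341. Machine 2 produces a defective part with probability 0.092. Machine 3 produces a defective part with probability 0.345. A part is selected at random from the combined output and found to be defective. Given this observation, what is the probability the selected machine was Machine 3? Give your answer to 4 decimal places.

Posterior probability ≈ 0.4035

Tabulate prior·likelihood by source: [1] prior 0.38, lik 0.341, product 0.1296; [2] prior 0.31, lik 0.092, product 0.02852; [3] prior 0.31, lik 0.345, product 0.1069.
Normalizing constant = 0.26505; the posterior for Machine 3 is its product over the sum, 0.1069/0.26505 = 0.4035.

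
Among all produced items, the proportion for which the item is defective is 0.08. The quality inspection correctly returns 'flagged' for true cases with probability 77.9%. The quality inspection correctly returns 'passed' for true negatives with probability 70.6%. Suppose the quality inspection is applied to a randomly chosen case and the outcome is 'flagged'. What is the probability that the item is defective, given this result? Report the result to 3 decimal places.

P(H | E) ≈ 0.187

Write H for 'the item is defective'. Prior odds H:¬H = 0.08/0.92 = 0.086957. For the 'flagged' outcome, the likelihood ratio is 0.779/0.294 = 2.6497.
Posterior odds = 0.086957 × 2.6497 = 0.23041, so P(H|E) = 0.23041/(1+0.23041) = 0.187.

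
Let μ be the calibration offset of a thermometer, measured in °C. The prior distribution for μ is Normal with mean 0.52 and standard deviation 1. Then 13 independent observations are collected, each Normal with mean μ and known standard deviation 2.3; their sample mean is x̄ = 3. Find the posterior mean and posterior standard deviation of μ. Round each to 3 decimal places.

Posterior mean ≈ 2.283; posterior SD ≈ 0.538

With known σ, the Normal prior is conjugate. Weight on the data is w = (n/σ²)/(n/σ² + 1/τ₀²) = 2.45747/(2.45747+1.00000) = 0.71077.
Posterior mean = w·x̄ + (1−w)·μ₀ = 0.71077·3 + 0.28923·0.52 = 2.283. Posterior variance = 1/(2.45747+1.00000) = 0.289229, so SD = 0.538.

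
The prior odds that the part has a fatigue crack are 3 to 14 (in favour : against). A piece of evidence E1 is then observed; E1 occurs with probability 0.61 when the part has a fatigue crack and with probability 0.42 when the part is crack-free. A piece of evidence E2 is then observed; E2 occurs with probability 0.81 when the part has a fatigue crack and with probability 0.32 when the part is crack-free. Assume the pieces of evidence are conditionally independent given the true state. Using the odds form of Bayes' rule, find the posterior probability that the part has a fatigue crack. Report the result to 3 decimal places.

Prior odds = 3/14 = 0.21429.
Likelihood ratio for E1 = 0.61/0.42 = 1.4524.
Likelihood ratio for E2 = 0.81/0.32 = 2.5312.
Posterior odds = prior odds × LR₁ × LR₂ = 0.78779.
Posterior probability = odds/(1+odds) = 0.78779/1.7878 = 0.441.

Posterior probability ≈ 0.441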